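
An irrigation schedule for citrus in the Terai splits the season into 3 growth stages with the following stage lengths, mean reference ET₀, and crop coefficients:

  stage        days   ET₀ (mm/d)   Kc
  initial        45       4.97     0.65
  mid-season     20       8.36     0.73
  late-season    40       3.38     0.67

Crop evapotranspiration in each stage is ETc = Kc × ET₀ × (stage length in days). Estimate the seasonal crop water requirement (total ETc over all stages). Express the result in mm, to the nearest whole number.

358 mm

initial: 0.65 × 4.97 × 45 = 145.37 mm
mid-season: 0.73 × 8.36 × 20 = 122.06 mm
late-season: 0.67 × 3.38 × 40 = 90.58 mm
Seasonal total = 358.01 mm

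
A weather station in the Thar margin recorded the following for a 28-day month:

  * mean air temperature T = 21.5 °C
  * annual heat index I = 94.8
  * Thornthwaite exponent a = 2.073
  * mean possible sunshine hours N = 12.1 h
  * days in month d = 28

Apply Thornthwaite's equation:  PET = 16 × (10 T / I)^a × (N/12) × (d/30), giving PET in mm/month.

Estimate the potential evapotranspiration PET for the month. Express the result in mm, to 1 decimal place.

82.2 mm

10T/I = 10 × 21.5 / 94.8 = 2.2679
(10T/I)^a = 2.2679^2.073 = 5.4602
Uncorrected PET = 16 × 5.4602 = 87.363 mm
Correction = (N/12)(d/30) = (12.1/12)(28/30) = 0.9411
PET = 87.363 × 0.9411 = 82.217 mm/month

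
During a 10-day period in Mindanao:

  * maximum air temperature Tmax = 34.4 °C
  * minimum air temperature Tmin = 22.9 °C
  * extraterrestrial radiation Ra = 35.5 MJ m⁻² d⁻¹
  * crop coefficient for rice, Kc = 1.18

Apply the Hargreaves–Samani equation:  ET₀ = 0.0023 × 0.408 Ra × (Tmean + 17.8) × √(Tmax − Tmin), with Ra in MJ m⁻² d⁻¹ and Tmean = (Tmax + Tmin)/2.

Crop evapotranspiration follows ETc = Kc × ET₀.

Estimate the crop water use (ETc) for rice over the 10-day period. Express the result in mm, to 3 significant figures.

Tmean = (34.4 + 22.9)/2 = 28.65 °C
0.408 Ra = 0.408 × 35.5 = 14.4840 mm/d equivalent
ET₀ = 0.0023 × 14.4840 × (28.65 + 17.8) × √11.5 = 0.0023 × 14.4840 × 46.45 × 3.3912 = 5.2475 mm/d
ETc = Kc × ET₀ = 1.18 × 5.2475 = 6.1921 mm/d
Over 10 days: 6.1921 × 10 = 61.921 mm

61.9 mm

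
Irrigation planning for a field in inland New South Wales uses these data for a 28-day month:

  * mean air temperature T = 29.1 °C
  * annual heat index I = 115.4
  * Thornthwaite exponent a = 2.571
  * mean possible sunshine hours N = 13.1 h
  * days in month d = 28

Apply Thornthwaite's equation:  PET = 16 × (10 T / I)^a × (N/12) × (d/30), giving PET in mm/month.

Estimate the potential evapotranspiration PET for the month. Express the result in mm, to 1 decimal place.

175.8 mm

10T/I = 10 × 29.1 / 115.4 = 2.5217
(10T/I)^a = 2.5217^2.571 = 10.7834
Uncorrected PET = 16 × 10.7834 = 172.534 mm
Correction = (N/12)(d/30) = (13.1/12)(28/30) = 1.0189
PET = 172.534 × 1.0189 = 175.795 mm/month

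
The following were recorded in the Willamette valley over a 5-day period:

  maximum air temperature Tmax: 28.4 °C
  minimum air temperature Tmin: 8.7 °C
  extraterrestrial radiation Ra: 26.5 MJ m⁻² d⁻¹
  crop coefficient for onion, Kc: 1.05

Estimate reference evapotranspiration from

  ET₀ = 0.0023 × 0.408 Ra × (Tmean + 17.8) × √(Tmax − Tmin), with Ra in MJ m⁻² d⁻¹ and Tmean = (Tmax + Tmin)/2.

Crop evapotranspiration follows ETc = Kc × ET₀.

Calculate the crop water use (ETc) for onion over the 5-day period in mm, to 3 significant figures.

Tmean = (28.4 + 8.7)/2 = 18.55 °C
0.408 Ra = 0.408 × 26.5 = 10.8120 mm/d equivalent
ET₀ = 0.0023 × 10.8120 × (18.55 + 17.8) × √19.7 = 0.0023 × 10.8120 × 36.35 × 4.4385 = 4.0121 mm/d
ETc = Kc × ET₀ = 1.05 × 4.0121 = 4.2127 mm/d
Over 5 days: 4.2127 × 5 = 21.064 mm

21.1 mm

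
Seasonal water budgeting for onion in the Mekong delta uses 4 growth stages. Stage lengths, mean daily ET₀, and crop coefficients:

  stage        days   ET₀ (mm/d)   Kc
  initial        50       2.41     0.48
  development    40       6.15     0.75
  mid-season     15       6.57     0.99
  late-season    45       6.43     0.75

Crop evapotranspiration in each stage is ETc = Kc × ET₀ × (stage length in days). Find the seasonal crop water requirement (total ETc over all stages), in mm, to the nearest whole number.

557 mm

initial: 0.48 × 2.41 × 50 = 57.84 mm
development: 0.75 × 6.15 × 40 = 184.50 mm
mid-season: 0.99 × 6.57 × 15 = 97.56 mm
late-season: 0.75 × 6.43 × 45 = 217.01 mm
Seasonal total = 556.91 mm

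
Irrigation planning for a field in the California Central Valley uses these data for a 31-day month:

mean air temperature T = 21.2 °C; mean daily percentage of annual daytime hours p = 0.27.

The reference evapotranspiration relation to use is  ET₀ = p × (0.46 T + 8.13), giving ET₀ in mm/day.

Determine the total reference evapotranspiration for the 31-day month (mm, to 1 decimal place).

ET₀ = 0.27 × (0.46 × 21.2 + 8.13) = 0.27 × 17.882 = 4.8281 mm/d
Monthly total = 4.8281 × 31 = 149.671 mm

149.7 mm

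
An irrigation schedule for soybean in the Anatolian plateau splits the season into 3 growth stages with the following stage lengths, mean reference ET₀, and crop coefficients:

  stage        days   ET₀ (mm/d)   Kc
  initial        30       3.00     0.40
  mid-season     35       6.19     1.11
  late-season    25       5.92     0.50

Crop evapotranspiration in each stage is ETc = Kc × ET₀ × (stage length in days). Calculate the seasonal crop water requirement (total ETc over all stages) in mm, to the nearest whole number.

350 mm

initial: 0.40 × 3.00 × 30 = 36.00 mm
mid-season: 1.11 × 6.19 × 35 = 240.48 mm
late-season: 0.50 × 5.92 × 25 = 74.00 mm
Seasonal total = 350.48 mm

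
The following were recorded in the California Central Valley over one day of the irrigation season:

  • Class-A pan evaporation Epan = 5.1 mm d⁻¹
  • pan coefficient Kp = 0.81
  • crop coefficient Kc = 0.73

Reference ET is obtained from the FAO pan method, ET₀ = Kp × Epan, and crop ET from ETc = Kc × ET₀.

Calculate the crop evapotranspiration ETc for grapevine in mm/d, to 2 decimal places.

ET₀ = 0.81 × 5.1 = 4.1310 mm/d
ETc = Kc × ET₀ = 0.73 × 4.1310 = 3.0156 mm/d

3.02 mm/d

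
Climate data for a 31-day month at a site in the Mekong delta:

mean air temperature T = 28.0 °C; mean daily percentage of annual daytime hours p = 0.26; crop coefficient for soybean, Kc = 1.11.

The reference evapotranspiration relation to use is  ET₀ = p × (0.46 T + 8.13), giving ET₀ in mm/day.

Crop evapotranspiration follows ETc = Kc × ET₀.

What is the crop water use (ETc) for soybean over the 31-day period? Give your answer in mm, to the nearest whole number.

ET₀ = 0.26 × (0.46 × 28.0 + 8.13) = 0.26 × 21.010 = 5.4626 mm/d
ETc = Kc × ET₀ = 1.11 × 5.4626 = 6.0635 mm/d
Over 31 days: 6.0635 × 31 = 187.969 mm

188 mm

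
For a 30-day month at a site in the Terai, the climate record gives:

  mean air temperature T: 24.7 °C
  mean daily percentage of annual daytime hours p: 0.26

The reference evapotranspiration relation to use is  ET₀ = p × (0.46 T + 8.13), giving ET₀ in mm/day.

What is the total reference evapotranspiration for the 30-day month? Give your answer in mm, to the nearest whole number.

152 mm

ET₀ = 0.26 × (0.46 × 24.7 + 8.13) = 0.26 × 19.492 = 5.0679 mm/d
Monthly total = 5.0679 × 30 = 152.037 mm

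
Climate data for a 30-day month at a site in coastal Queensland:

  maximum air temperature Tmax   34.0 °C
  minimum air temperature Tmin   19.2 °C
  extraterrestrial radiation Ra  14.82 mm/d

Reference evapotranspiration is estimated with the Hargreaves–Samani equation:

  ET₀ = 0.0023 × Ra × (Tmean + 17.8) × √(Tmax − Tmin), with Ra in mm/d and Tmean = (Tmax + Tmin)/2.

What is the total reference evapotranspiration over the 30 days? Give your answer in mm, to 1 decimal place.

174.7 mm

Tmean = (34.0 + 19.2)/2 = 26.60 °C
ET₀ = 0.0023 × 14.82 × (26.60 + 17.8) × √14.8 = 0.0023 × 14.82 × 44.40 × 3.8471 = 5.8223 mm/d
Over 30 days: 5.8223 × 30 = 174.669 mm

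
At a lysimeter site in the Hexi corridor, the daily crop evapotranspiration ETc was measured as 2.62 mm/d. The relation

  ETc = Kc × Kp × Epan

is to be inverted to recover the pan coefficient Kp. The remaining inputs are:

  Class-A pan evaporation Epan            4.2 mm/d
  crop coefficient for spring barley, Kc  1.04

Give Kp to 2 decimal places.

0.60

ETc = Kc × Kp × Epan  ⇒  Kp = ETc / (Kc × Epan)
Kp = 2.62 / (1.04 × 4.2) = 2.62 / 4.368 = 0.5998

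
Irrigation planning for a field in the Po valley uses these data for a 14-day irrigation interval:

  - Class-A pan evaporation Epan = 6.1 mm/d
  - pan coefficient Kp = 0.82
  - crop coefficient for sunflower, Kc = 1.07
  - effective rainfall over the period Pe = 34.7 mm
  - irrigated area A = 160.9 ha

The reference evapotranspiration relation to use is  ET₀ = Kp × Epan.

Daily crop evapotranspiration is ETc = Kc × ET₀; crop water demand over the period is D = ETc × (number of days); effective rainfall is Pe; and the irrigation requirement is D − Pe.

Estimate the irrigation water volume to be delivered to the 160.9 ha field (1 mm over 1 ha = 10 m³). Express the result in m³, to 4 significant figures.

ET₀ = 0.82 × 6.1 = 5.0020 mm/d
ETc = Kc × ET₀ = 1.07 × 5.0020 = 5.3521 mm/d
Crop demand D = ETc × 14 d = 5.3521 × 14 = 74.929 mm
D − Pe = 74.929 − 34.7 = 40.229 mm
Volume = 40.229 mm × 160.9 ha × 10 = 64728.5 m³

64730 m³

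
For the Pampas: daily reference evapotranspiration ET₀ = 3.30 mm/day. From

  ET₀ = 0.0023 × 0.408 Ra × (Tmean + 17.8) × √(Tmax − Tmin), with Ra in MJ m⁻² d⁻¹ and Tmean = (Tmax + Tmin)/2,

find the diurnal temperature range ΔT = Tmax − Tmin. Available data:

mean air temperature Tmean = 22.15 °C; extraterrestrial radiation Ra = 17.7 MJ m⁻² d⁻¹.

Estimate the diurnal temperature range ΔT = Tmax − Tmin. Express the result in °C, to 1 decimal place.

24.7 °C

√ΔT = ET₀ / [0.0023 × 0.408 × Ra × (Tmean+17.8)] = 3.30 / (0.0023 × 7.2216 × 39.95) = 4.9732
ΔT = 4.9732² = 24.733 °C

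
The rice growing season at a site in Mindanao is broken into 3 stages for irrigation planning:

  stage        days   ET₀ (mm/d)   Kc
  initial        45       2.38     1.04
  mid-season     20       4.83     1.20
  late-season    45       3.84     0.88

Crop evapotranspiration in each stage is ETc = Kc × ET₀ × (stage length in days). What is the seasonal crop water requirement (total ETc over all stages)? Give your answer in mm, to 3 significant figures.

379 mm

initial: 1.04 × 2.38 × 45 = 111.38 mm
mid-season: 1.20 × 4.83 × 20 = 115.92 mm
late-season: 0.88 × 3.84 × 45 = 152.06 mm
Seasonal total = 379.36 mm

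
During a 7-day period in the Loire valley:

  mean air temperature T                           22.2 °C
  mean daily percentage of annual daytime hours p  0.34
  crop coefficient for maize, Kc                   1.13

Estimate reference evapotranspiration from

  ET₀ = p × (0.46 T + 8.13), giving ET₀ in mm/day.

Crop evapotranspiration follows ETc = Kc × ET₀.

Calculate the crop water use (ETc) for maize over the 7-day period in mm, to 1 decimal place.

ET₀ = 0.34 × (0.46 × 22.2 + 8.13) = 0.34 × 18.342 = 6.2363 mm/d
ETc = Kc × ET₀ = 1.13 × 6.2363 = 7.0470 mm/d
Over 7 days: 7.0470 × 7 = 49.329 mm

49.3 mm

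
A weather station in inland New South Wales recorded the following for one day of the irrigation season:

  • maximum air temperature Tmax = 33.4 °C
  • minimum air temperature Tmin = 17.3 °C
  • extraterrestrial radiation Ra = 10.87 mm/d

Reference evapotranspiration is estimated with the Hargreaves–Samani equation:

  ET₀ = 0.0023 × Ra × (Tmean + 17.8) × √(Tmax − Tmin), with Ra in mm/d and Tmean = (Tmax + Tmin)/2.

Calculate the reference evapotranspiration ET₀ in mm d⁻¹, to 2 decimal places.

Tmean = (33.4 + 17.3)/2 = 25.35 °C
ET₀ = 0.0023 × 10.87 × (25.35 + 17.8) × √16.1 = 0.0023 × 10.87 × 43.15 × 4.0125 = 4.3287 mm/d

4.33 mm d⁻¹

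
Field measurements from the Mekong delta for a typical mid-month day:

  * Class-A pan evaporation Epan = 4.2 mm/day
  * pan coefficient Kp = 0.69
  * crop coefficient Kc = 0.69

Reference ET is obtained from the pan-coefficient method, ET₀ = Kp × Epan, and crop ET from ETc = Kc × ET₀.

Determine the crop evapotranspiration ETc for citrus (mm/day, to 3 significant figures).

2.00 mm/day

ET₀ = 0.69 × 4.2 = 2.8980 mm/d
ETc = Kc × ET₀ = 0.69 × 2.8980 = 1.9996 mm/d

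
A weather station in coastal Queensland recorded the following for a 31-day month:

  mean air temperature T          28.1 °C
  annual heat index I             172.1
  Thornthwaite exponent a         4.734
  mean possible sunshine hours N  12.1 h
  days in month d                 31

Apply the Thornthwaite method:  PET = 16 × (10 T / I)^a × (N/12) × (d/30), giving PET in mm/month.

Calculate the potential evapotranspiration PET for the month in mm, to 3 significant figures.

170 mm

10T/I = 10 × 28.1 / 172.1 = 1.6328
(10T/I)^a = 1.6328^4.734 = 10.1865
Uncorrected PET = 16 × 10.1865 = 162.984 mm
Correction = (N/12)(d/30) = (12.1/12)(31/30) = 1.0419
PET = 162.984 × 1.0419 = 169.813 mm/month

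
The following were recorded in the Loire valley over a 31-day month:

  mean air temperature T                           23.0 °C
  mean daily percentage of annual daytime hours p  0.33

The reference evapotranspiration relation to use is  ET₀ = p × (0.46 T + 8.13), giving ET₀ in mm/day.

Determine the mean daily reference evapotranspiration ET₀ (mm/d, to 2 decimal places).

ET₀ = 0.33 × (0.46 × 23.0 + 8.13) = 0.33 × 18.710 = 6.1743 mm/d

6.17 mm/d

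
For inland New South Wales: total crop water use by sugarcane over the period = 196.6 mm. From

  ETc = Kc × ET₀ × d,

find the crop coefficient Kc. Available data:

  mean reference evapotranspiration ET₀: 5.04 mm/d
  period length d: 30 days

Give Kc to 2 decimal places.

ETc = Kc × ET₀ × d  ⇒  Kc = ETc / (ET₀ × d)
Kc = 196.6 / (5.04 × 30) = 196.6 / 151.20 = 1.3003

1.30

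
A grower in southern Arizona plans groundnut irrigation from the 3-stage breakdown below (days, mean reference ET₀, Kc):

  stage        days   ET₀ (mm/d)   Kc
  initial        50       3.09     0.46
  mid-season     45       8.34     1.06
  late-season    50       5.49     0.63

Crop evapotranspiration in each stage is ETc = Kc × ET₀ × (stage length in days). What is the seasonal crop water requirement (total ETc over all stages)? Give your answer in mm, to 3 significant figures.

initial: 0.46 × 3.09 × 50 = 71.07 mm
mid-season: 1.06 × 8.34 × 45 = 397.82 mm
late-season: 0.63 × 5.49 × 50 = 172.94 mm
Seasonal total = 641.83 mm

642 mm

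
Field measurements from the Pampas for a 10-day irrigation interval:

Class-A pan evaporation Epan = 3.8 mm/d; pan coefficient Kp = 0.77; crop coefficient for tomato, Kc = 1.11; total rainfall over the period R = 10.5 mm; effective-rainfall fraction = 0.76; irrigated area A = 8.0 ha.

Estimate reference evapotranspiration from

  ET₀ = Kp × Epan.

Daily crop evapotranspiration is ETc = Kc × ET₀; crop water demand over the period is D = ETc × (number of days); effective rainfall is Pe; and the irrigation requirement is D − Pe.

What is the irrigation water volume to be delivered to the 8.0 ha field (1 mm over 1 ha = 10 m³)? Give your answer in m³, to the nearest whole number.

ET₀ = 0.77 × 3.8 = 2.9260 mm/d
ETc = Kc × ET₀ = 1.11 × 2.9260 = 3.2479 mm/d
Crop demand D = ETc × 10 d = 3.2479 × 10 = 32.479 mm
Pe = 0.76 × 10.5 = 7.980 mm
D − Pe = 32.479 − 7.980 = 24.499 mm
Volume = 24.499 mm × 8.0 ha × 10 = 1959.9 m³

1960 m³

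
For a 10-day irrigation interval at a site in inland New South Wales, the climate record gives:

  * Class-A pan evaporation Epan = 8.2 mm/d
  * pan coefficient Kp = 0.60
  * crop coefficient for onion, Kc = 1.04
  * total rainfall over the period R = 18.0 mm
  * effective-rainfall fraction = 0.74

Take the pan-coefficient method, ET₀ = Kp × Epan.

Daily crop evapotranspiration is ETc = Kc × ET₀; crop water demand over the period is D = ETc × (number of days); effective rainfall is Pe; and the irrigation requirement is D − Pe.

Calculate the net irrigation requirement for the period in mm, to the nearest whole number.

ET₀ = 0.60 × 8.2 = 4.9200 mm/d
ETc = Kc × ET₀ = 1.04 × 4.9200 = 5.1168 mm/d
Crop demand D = ETc × 10 d = 5.1168 × 10 = 51.168 mm
Pe = 0.74 × 18.0 = 13.320 mm
D − Pe = 51.168 − 13.320 = 37.848 mm

38 mm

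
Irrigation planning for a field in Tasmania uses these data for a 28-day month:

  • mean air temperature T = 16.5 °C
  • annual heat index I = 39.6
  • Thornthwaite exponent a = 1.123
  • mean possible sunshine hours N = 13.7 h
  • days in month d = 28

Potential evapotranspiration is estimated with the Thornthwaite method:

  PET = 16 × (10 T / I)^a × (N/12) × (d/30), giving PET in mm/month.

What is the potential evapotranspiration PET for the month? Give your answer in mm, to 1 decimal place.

10T/I = 10 × 16.5 / 39.6 = 4.1667
(10T/I)^a = 4.1667^1.123 = 4.9662
Uncorrected PET = 16 × 4.9662 = 79.459 mm
Correction = (N/12)(d/30) = (13.7/12)(28/30) = 1.0656
PET = 79.459 × 1.0656 = 84.672 mm/month

84.7 mm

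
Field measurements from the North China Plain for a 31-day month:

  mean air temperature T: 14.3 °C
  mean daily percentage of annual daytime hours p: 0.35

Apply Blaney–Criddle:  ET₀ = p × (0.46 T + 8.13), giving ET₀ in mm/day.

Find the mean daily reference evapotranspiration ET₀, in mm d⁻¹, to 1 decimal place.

ET₀ = 0.35 × (0.46 × 14.3 + 8.13) = 0.35 × 14.708 = 5.1478 mm/d

5.1 mm d⁻¹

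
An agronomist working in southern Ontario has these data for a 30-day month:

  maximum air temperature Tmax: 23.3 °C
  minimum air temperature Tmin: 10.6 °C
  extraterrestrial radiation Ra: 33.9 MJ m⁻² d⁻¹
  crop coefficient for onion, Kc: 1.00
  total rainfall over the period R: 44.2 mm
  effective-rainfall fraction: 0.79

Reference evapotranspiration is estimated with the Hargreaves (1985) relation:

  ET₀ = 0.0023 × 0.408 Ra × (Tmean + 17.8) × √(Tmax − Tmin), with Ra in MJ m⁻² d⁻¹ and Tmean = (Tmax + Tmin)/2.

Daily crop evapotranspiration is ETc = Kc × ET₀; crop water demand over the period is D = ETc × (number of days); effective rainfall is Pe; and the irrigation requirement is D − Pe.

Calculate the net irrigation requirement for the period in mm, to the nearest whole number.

83 mm

Tmean = (23.3 + 10.6)/2 = 16.95 °C
0.408 Ra = 0.408 × 33.9 = 13.8312 mm/d equivalent
ET₀ = 0.0023 × 13.8312 × (16.95 + 17.8) × √12.7 = 0.0023 × 13.8312 × 34.75 × 3.5637 = 3.9395 mm/d
ETc = Kc × ET₀ = 1.00 × 3.9395 = 3.9395 mm/d
Crop demand D = ETc × 30 d = 3.9395 × 30 = 118.185 mm
Pe = 0.79 × 44.2 = 34.918 mm
D − Pe = 118.185 − 34.918 = 83.267 mm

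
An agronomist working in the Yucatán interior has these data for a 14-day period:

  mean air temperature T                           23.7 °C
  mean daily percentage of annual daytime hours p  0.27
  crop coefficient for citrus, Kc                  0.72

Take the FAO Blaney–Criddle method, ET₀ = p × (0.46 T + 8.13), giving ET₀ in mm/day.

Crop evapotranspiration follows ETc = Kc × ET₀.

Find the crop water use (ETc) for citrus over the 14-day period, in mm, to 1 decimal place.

ET₀ = 0.27 × (0.46 × 23.7 + 8.13) = 0.27 × 19.032 = 5.1386 mm/d
ETc = Kc × ET₀ = 0.72 × 5.1386 = 3.6998 mm/d
Over 14 days: 3.6998 × 14 = 51.797 mm

51.8 mm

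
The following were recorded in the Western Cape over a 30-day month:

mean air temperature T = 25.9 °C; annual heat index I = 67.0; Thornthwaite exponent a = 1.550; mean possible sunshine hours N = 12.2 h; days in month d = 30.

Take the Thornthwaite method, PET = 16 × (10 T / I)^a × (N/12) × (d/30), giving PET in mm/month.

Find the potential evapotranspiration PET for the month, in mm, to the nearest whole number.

10T/I = 10 × 25.9 / 67.0 = 3.8657
(10T/I)^a = 3.8657^1.550 = 8.1321
Uncorrected PET = 16 × 8.1321 = 130.114 mm
Correction = (N/12)(d/30) = (12.2/12)(30/30) = 1.0167
PET = 130.114 × 1.0167 = 132.287 mm/month

132 mm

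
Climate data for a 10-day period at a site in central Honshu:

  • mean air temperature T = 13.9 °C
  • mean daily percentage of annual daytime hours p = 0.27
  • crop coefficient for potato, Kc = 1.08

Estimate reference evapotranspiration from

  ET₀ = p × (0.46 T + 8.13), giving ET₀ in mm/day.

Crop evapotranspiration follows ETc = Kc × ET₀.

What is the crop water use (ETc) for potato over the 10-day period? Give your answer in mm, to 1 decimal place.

42.4 mm

ET₀ = 0.27 × (0.46 × 13.9 + 8.13) = 0.27 × 14.524 = 3.9215 mm/d
ETc = Kc × ET₀ = 1.08 × 3.9215 = 4.2352 mm/d
Over 10 days: 4.2352 × 10 = 42.352 mm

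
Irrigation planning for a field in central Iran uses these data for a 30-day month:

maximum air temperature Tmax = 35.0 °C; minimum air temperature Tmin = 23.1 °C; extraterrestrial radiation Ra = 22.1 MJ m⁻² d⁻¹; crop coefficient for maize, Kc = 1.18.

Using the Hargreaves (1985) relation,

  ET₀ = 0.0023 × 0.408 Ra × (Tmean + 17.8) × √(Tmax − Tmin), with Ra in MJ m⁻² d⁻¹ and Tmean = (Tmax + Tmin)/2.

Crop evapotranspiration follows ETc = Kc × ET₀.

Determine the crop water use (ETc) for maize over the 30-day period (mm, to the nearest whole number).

119 mm

Tmean = (35.0 + 23.1)/2 = 29.05 °C
0.408 Ra = 0.408 × 22.1 = 9.0168 mm/d equivalent
ET₀ = 0.0023 × 9.0168 × (29.05 + 17.8) × √11.9 = 0.0023 × 9.0168 × 46.85 × 3.4496 = 3.3516 mm/d
ETc = Kc × ET₀ = 1.18 × 3.3516 = 3.9549 mm/d
Over 30 days: 3.9549 × 30 = 118.647 mm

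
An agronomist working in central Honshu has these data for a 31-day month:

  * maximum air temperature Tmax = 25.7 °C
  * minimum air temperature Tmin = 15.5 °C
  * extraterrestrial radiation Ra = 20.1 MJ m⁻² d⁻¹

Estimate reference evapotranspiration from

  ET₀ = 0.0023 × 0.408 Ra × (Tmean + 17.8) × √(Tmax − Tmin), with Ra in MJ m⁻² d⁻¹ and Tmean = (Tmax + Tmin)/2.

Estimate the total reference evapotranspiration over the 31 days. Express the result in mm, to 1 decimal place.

Tmean = (25.7 + 15.5)/2 = 20.60 °C
0.408 Ra = 0.408 × 20.1 = 8.2008 mm/d equivalent
ET₀ = 0.0023 × 8.2008 × (20.60 + 17.8) × √10.2 = 0.0023 × 8.2008 × 38.40 × 3.1937 = 2.3132 mm/d
Over 31 days: 2.3132 × 31 = 71.709 mm

71.7 mm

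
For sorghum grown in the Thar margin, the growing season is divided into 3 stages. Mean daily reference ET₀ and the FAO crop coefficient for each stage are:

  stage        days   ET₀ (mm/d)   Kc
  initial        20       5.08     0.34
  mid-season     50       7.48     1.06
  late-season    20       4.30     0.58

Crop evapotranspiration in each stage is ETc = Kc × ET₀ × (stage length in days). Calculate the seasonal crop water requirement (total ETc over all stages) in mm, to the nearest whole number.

481 mm

initial: 0.34 × 5.08 × 20 = 34.54 mm
mid-season: 1.06 × 7.48 × 50 = 396.44 mm
late-season: 0.58 × 4.30 × 20 = 49.88 mm
Seasonal total = 480.86 mm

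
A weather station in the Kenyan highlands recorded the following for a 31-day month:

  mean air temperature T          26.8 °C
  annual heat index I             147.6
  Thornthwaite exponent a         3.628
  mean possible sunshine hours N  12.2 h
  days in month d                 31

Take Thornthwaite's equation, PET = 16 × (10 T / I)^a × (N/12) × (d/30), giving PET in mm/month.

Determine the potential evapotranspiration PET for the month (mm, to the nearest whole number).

10T/I = 10 × 26.8 / 147.6 = 1.8157
(10T/I)^a = 1.8157^3.628 = 8.7059
Uncorrected PET = 16 × 8.7059 = 139.294 mm
Correction = (N/12)(d/30) = (12.2/12)(31/30) = 1.0506
PET = 139.294 × 1.0506 = 146.342 mm/month

146 mm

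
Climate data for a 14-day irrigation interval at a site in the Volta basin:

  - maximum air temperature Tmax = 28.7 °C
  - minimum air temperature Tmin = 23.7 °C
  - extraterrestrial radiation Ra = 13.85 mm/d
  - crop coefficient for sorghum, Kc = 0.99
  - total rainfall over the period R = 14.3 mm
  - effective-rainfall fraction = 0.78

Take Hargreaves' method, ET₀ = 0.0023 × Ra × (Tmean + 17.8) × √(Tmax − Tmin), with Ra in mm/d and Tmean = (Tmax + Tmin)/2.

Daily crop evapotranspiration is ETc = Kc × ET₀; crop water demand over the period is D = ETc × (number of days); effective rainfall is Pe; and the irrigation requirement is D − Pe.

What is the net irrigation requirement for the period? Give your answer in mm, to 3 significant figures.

Tmean = (28.7 + 23.7)/2 = 26.20 °C
ET₀ = 0.0023 × 13.85 × (26.20 + 17.8) × √5.0 = 0.0023 × 13.85 × 44.00 × 2.2361 = 3.1342 mm/d
ETc = Kc × ET₀ = 0.99 × 3.1342 = 3.1029 mm/d
Crop demand D = ETc × 14 d = 3.1029 × 14 = 43.441 mm
Pe = 0.78 × 14.3 = 11.154 mm
D − Pe = 43.441 − 11.154 = 32.287 mm

32.3 mm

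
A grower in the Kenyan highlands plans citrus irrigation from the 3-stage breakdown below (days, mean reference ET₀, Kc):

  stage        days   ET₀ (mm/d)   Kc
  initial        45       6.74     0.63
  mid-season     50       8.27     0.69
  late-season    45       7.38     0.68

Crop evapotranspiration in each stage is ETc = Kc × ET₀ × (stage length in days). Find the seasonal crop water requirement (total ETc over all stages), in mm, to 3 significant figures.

initial: 0.63 × 6.74 × 45 = 191.08 mm
mid-season: 0.69 × 8.27 × 50 = 285.32 mm
late-season: 0.68 × 7.38 × 45 = 225.83 mm
Seasonal total = 702.23 mm

702 mm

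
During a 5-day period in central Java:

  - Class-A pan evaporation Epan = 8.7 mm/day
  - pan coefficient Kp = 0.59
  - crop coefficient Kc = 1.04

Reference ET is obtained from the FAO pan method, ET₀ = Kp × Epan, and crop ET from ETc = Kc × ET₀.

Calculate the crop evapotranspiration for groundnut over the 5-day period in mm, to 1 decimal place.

ET₀ = 0.59 × 8.7 = 5.1330 mm/d
ETc = Kc × ET₀ = 1.04 × 5.1330 = 5.3383 mm/d
Over 5 days: 5.3383 × 5 = 26.692 mm

26.7 mm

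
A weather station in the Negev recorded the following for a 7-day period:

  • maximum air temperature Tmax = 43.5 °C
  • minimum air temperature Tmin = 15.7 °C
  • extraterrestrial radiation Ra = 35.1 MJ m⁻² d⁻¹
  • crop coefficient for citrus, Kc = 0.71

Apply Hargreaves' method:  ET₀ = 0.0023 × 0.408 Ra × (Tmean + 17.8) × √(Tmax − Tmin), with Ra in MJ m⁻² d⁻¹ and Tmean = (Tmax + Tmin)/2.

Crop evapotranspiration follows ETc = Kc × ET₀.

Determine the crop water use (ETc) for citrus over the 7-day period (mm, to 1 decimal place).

Tmean = (43.5 + 15.7)/2 = 29.60 °C
0.408 Ra = 0.408 × 35.1 = 14.3208 mm/d equivalent
ET₀ = 0.0023 × 14.3208 × (29.60 + 17.8) × √27.8 = 0.0023 × 14.3208 × 47.40 × 5.2726 = 8.2319 mm/d
ETc = Kc × ET₀ = 0.71 × 8.2319 = 5.8446 mm/d
Over 7 days: 5.8446 × 7 = 40.912 mm

40.9 mm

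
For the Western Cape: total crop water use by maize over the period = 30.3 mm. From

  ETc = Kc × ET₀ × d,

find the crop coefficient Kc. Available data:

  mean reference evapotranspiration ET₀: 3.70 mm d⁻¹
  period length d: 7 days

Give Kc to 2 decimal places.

1.17

ETc = Kc × ET₀ × d  ⇒  Kc = ETc / (ET₀ × d)
Kc = 30.3 / (3.70 × 7) = 30.3 / 25.90 = 1.1699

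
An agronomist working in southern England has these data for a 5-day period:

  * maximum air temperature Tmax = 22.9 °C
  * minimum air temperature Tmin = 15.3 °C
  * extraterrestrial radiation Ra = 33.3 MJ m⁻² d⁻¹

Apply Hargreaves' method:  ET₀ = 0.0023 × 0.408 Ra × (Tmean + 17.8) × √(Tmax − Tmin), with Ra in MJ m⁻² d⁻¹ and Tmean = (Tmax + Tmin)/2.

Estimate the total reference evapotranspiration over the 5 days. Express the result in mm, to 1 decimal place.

Tmean = (22.9 + 15.3)/2 = 19.10 °C
0.408 Ra = 0.408 × 33.3 = 13.5864 mm/d equivalent
ET₀ = 0.0023 × 13.5864 × (19.10 + 17.8) × √7.6 = 0.0023 × 13.5864 × 36.90 × 2.7568 = 3.1788 mm/d
Over 5 days: 3.1788 × 5 = 15.894 mm

15.9 mm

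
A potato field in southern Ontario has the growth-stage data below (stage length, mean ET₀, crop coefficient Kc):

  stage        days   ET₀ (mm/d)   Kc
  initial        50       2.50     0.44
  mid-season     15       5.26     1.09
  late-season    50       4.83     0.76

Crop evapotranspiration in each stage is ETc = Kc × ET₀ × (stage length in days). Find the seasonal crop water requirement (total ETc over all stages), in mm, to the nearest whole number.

325 mm

initial: 0.44 × 2.50 × 50 = 55.00 mm
mid-season: 1.09 × 5.26 × 15 = 86.00 mm
late-season: 0.76 × 4.83 × 50 = 183.54 mm
Seasonal total = 324.54 mm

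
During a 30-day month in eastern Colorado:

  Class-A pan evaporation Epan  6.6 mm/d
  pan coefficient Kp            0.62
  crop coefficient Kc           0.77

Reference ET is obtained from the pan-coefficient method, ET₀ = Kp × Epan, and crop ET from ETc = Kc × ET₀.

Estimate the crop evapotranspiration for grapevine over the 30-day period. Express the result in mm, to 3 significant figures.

ET₀ = 0.62 × 6.6 = 4.0920 mm/d
ETc = Kc × ET₀ = 0.77 × 4.0920 = 3.1508 mm/d
Over 30 days: 3.1508 × 30 = 94.524 mm

94.5 mm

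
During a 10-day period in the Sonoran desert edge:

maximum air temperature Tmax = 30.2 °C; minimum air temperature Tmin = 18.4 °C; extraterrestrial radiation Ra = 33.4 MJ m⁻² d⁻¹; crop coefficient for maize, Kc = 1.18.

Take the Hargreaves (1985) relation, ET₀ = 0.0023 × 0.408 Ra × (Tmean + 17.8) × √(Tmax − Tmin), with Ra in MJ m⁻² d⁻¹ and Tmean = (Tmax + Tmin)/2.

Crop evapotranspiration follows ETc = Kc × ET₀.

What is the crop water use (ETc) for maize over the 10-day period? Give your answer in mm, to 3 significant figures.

53.5 mm

Tmean = (30.2 + 18.4)/2 = 24.30 °C
0.408 Ra = 0.408 × 33.4 = 13.6272 mm/d equivalent
ET₀ = 0.0023 × 13.6272 × (24.30 + 17.8) × √11.8 = 0.0023 × 13.6272 × 42.10 × 3.4351 = 4.5327 mm/d
ETc = Kc × ET₀ = 1.18 × 4.5327 = 5.3486 mm/d
Over 10 days: 5.3486 × 10 = 53.486 mm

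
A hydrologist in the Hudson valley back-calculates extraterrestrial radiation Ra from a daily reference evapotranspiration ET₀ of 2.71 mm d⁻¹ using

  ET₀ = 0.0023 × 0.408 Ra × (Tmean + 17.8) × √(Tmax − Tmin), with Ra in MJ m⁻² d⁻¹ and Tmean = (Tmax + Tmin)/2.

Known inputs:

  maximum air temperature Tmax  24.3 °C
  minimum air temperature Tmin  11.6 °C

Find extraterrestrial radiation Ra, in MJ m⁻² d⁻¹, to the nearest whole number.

23 MJ m⁻² d⁻¹

Tmean = (24.3+11.6)/2 = 17.95 °C; ΔT = 12.7
Ra = ET₀ / [0.0023 × 0.408 × (Tmean+17.8) × √ΔT]
   = 2.71 / (0.0023 × 0.408 × 35.75 × 3.5637) = 22.668 MJ m⁻² d⁻¹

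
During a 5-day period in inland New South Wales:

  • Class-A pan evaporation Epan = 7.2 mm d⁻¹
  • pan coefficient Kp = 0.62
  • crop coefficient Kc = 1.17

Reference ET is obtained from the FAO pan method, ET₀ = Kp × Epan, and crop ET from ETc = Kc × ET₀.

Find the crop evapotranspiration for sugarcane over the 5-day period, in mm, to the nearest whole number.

ET₀ = 0.62 × 7.2 = 4.4640 mm/d
ETc = Kc × ET₀ = 1.17 × 4.4640 = 5.2229 mm/d
Over 5 days: 5.2229 × 5 = 26.115 mm

26 mm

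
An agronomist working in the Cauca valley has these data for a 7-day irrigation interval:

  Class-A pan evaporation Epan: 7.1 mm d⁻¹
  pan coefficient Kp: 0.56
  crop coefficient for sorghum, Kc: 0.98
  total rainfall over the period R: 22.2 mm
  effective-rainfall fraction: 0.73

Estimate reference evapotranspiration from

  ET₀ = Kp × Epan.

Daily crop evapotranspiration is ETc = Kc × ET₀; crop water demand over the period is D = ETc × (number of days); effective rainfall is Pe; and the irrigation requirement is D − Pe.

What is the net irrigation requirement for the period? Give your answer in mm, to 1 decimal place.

11.1 mm

ET₀ = 0.56 × 7.1 = 3.9760 mm/d
ETc = Kc × ET₀ = 0.98 × 3.9760 = 3.8965 mm/d
Crop demand D = ETc × 7 d = 3.8965 × 7 = 27.276 mm
Pe = 0.73 × 22.2 = 16.206 mm
D − Pe = 27.276 − 16.206 = 11.070 mm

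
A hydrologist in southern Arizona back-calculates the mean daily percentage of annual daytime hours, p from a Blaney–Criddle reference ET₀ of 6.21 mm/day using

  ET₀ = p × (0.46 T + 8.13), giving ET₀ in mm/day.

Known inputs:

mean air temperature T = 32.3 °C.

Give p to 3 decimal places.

p = ET₀ / (0.46 T + 8.13) = 6.21 / (0.46 × 32.3 + 8.13) = 6.21 / 22.988 = 0.2701

0.270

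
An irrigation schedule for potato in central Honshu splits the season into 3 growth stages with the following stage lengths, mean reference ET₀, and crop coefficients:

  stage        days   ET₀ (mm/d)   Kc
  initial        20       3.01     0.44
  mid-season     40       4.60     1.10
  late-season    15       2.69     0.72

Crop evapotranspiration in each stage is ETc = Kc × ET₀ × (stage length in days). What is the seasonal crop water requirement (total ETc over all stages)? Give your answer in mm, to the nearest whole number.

258 mm

initial: 0.44 × 3.01 × 20 = 26.49 mm
mid-season: 1.10 × 4.60 × 40 = 202.40 mm
late-season: 0.72 × 2.69 × 15 = 29.05 mm
Seasonal total = 257.94 mm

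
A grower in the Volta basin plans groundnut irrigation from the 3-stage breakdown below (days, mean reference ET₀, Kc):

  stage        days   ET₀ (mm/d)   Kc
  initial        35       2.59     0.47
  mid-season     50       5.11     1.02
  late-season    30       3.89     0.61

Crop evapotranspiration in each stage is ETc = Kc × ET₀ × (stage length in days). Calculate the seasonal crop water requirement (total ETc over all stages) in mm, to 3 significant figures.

374 mm

initial: 0.47 × 2.59 × 35 = 42.61 mm
mid-season: 1.02 × 5.11 × 50 = 260.61 mm
late-season: 0.61 × 3.89 × 30 = 71.19 mm
Seasonal total = 374.41 mm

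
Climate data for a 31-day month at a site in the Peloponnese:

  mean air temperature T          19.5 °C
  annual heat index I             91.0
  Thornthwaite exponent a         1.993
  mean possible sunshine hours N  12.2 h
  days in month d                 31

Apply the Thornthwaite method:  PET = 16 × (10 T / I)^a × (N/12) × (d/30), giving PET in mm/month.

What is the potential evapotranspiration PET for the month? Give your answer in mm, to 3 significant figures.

76.8 mm

10T/I = 10 × 19.5 / 91.0 = 2.1429
(10T/I)^a = 2.1429^1.993 = 4.5676
Uncorrected PET = 16 × 4.5676 = 73.082 mm
Correction = (N/12)(d/30) = (12.2/12)(31/30) = 1.0506
PET = 73.082 × 1.0506 = 76.780 mm/month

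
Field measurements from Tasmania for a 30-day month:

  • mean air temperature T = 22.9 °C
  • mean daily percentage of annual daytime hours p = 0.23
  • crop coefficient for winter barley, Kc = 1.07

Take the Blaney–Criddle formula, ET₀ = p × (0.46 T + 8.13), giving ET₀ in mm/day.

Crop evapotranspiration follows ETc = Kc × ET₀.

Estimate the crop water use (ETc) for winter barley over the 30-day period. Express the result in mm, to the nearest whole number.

138 mm

ET₀ = 0.23 × (0.46 × 22.9 + 8.13) = 0.23 × 18.664 = 4.2927 mm/d
ETc = Kc × ET₀ = 1.07 × 4.2927 = 4.5932 mm/d
Over 30 days: 4.5932 × 30 = 137.796 mm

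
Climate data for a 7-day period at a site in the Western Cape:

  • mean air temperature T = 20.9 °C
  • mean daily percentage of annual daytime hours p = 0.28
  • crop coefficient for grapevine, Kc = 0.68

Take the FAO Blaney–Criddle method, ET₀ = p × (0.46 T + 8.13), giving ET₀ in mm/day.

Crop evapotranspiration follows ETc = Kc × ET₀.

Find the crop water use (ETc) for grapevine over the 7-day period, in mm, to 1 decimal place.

ET₀ = 0.28 × (0.46 × 20.9 + 8.13) = 0.28 × 17.744 = 4.9683 mm/d
ETc = Kc × ET₀ = 0.68 × 4.9683 = 3.3784 mm/d
Over 7 days: 3.3784 × 7 = 23.649 mm

23.6 mm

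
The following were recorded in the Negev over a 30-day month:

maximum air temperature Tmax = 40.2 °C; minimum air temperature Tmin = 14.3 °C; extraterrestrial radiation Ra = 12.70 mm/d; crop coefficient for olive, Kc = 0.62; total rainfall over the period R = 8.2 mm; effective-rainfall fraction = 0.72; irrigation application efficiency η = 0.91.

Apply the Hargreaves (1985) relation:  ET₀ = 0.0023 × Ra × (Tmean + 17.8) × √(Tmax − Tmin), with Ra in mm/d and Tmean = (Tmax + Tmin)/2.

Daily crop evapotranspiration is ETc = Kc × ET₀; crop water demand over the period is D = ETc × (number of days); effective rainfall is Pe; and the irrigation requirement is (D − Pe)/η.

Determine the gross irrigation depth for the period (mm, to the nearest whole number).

130 mm

Tmean = (40.2 + 14.3)/2 = 27.25 °C
ET₀ = 0.0023 × 12.70 × (27.25 + 17.8) × √25.9 = 0.0023 × 12.70 × 45.05 × 5.0892 = 6.6969 mm/d
ETc = Kc × ET₀ = 0.62 × 6.6969 = 4.1521 mm/d
Crop demand D = ETc × 30 d = 4.1521 × 30 = 124.563 mm
Pe = 0.72 × 8.2 = 5.904 mm
D − Pe = 124.563 − 5.904 = 118.659 mm
Gross irrigation = 118.659 / 0.91 = 130.395 mm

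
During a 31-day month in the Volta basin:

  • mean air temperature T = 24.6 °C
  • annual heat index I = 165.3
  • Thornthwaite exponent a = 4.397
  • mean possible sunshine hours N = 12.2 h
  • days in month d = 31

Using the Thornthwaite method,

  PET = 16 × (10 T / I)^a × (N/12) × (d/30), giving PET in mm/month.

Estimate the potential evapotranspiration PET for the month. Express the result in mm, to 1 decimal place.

10T/I = 10 × 24.6 / 165.3 = 1.4882
(10T/I)^a = 1.4882^4.397 = 5.7437
Uncorrected PET = 16 × 5.7437 = 91.899 mm
Correction = (N/12)(d/30) = (12.2/12)(31/30) = 1.0506
PET = 91.899 × 1.0506 = 96.549 mm/month

96.5 mm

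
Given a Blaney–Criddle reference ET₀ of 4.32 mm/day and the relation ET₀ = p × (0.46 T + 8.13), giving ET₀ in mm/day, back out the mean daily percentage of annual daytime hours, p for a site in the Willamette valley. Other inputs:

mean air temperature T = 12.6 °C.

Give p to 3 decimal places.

p = ET₀ / (0.46 T + 8.13) = 4.32 / (0.46 × 12.6 + 8.13) = 4.32 / 13.926 = 0.3102

0.310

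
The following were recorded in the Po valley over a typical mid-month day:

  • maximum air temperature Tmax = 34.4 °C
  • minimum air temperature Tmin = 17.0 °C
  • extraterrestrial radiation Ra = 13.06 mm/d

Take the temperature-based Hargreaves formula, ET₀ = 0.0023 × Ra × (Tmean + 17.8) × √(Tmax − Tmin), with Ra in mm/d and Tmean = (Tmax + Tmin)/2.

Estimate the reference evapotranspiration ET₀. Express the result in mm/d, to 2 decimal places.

Tmean = (34.4 + 17.0)/2 = 25.70 °C
ET₀ = 0.0023 × 13.06 × (25.70 + 17.8) × √17.4 = 0.0023 × 13.06 × 43.50 × 4.1713 = 5.4504 mm/d

5.45 mm/d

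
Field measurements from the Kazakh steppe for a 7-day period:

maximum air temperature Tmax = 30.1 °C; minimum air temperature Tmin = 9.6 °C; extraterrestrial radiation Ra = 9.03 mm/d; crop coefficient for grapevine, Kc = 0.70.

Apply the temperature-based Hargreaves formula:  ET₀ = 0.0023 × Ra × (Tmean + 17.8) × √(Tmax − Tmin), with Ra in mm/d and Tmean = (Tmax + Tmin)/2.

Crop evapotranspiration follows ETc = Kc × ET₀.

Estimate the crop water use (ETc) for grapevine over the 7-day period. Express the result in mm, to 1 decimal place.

Tmean = (30.1 + 9.6)/2 = 19.85 °C
ET₀ = 0.0023 × 9.03 × (19.85 + 17.8) × √20.5 = 0.0023 × 9.03 × 37.65 × 4.5277 = 3.5404 mm/d
ETc = Kc × ET₀ = 0.70 × 3.5404 = 2.4783 mm/d
Over 7 days: 2.4783 × 7 = 17.348 mm

17.3 mm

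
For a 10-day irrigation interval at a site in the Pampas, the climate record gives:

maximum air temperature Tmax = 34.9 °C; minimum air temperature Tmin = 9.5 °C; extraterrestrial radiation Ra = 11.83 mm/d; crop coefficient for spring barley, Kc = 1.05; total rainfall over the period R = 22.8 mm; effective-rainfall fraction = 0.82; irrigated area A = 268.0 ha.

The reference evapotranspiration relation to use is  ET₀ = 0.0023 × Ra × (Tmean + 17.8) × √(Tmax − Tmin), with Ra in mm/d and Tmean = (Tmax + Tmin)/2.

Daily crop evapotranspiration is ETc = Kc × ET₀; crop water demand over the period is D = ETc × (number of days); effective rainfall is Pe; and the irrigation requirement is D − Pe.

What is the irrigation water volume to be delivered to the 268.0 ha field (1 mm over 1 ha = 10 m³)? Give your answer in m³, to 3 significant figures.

Tmean = (34.9 + 9.5)/2 = 22.20 °C
ET₀ = 0.0023 × 11.83 × (22.20 + 17.8) × √25.4 = 0.0023 × 11.83 × 40.00 × 5.0398 = 5.4851 mm/d
ETc = Kc × ET₀ = 1.05 × 5.4851 = 5.7594 mm/d
Crop demand D = ETc × 10 d = 5.7594 × 10 = 57.594 mm
Pe = 0.82 × 22.8 = 18.696 mm
D − Pe = 57.594 − 18.696 = 38.898 mm
Volume = 38.898 mm × 268.0 ha × 10 = 104246.6 m³

104000 m³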